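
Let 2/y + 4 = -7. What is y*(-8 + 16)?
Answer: -16/11 ≈ -1.4545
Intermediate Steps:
y = -2/11 (y = 2/(-4 - 7) = 2/(-11) = 2*(-1/11) = -2/11 ≈ -0.18182)
y*(-8 + 16) = -2*(-8 + 16)/11 = -2/11*8 = -16/11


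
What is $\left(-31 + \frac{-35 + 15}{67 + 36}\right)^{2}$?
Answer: $\frac{10323369}{10609} \approx 973.08$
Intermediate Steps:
$\left(-31 + \frac{-35 + 15}{67 + 36}\right)^{2} = \left(-31 - \frac{20}{103}\right)^{2} = \left(- \frac{3213}{103}\right)^{2} = \frac{10323369}{10609}$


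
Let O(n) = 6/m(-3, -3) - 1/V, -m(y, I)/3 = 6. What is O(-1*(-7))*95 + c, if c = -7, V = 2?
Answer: -517/6 ≈ -86.167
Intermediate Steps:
m(y, I) = -18 (m(y, I) = -3*6 = -18)
O(n) = -⅚ (O(n) = 6/(-18) - 1/2 = 6*(-1/18) - 1*½ = -⅓ - ½ = -⅚)
O(-1*(-7))*95 + c = -⅚*95 - 7 = -475/6 - 7 = -517/6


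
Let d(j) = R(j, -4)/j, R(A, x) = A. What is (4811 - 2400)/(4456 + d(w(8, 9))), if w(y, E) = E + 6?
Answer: 2411/4457 ≈ 0.54095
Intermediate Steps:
w(y, E) = 6 + E
d(j) = 1 (d(j) = j/j = 1)
(4811 - 2400)/(4456 + d(w(8, 9))) = (4811 - 2400)/(4456 + 1) = 2411/4457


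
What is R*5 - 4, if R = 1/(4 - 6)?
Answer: -13/2 ≈ -6.5000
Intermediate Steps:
R = -½ (R = 1/(-2) = -½ ≈ -0.50000)
R*5 - 4 = -½*5 - 4 = -5/2 - 4 = -13/2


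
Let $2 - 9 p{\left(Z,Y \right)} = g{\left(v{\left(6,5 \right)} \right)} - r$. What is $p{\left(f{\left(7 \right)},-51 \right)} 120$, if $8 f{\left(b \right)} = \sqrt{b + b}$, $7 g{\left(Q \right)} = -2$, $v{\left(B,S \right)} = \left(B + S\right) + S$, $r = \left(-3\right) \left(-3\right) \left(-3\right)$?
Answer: $- \frac{6920}{21} \approx -329.52$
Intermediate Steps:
$r = -27$ ($r = 9 \left(-3\right) = -27$)
$v{\left(B,S \right)} = B + 2 S$
$g{\left(Q \right)} = - \frac{2}{7}$ ($g{\left(Q \right)} = \frac{1}{7} \left(-2\right) = - \frac{2}{7}$)
$f{\left(b \right)} = \frac{\sqrt{2} \sqrt{b}}{8}$ ($f{\left(b \right)} = \frac{\sqrt{b + b}}{8} = \frac{\sqrt{2 b}}{8} = \frac{\sqrt{2} \sqrt{b}}{8}$)
$p{\left(Z,Y \right)} = - \frac{173}{63}$ ($p{\left(Z,Y \right)} = \frac{2}{9} - \frac{- \frac{2}{7} - -27}{9} = \frac{2}{9} - \frac{- \frac{2}{7} + 27}{9} = \frac{2}{9} - \frac{187}{63} = - \frac{173}{63}$)
$p{\left(f{\left(7 \right)},-51 \right)} 120 = \left(- \frac{173}{63}\right) 120 = - \frac{6920}{21}$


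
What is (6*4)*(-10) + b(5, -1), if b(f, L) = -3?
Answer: -243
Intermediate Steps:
(6*4)*(-10) + b(5, -1) = (6*4)*(-10) - 3 = 24*(-10) - 3 = -240 - 3 = -243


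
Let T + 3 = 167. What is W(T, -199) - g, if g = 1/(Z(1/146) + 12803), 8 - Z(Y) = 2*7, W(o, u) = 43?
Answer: 550270/12797 ≈ 43.000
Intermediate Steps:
T = 164 (T = -3 + 167 = 164)
Z(Y) = -6 (Z(Y) = 8 - 2*7 = 8 - 1*14 = 8 - 14 = -6)
g = 1/12797 (g = 1/(-6 + 12803) = 1/12797 ≈ 7.8143e-5)
W(T, -199) - g = 43 - 1*1/12797 = 43 - 1/12797 = 550270/12797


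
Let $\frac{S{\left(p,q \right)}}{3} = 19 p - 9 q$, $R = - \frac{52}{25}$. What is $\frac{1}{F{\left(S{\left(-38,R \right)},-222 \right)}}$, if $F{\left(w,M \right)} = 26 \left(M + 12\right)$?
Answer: $- \frac{1}{5460} \approx -0.00018315$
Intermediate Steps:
$R = - \frac{52}{25}$ ($R = \left(-52\right) \frac{1}{25} = - \frac{52}{25} \approx -2.08$)
$S{\left(p,q \right)} = - 27 q + 57 p$ ($S{\left(p,q \right)} = 3 \left(19 p - 9 q\right) = 3 \left(- 9 q + 19 p\right) = - 27 q + 57 p$)
$F{\left(w,M \right)} = 312 + 26 M$ ($F{\left(w,M \right)} = 26 \left(12 + M\right) = 312 + 26 M$)
$\frac{1}{F{\left(S{\left(-38,R \right)},-222 \right)}} = \frac{1}{312 + 26 \left(-222\right)} = \frac{1}{312 - 5772} = \frac{1}{-5460} = - \frac{1}{5460}$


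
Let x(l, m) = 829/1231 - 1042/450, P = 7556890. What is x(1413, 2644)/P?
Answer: -227413/1046534803875 ≈ -2.1730e-7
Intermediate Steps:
x(l, m) = -454826/276975 (x(l, m) = 829*(1/1231) - 1042*1/450 = 829/1231 - 521/225 = -454826/276975)
x(1413, 2644)/P = -454826/276975/7556890 = -454826/276975*1/7556890 = -227413/1046534803875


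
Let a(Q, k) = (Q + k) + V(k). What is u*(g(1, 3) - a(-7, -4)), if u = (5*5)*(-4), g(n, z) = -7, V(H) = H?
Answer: -800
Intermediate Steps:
a(Q, k) = Q + 2*k (a(Q, k) = (Q + k) + k = Q + 2*k)
u = -100 (u = 25*(-4) = -100)
u*(g(1, 3) - a(-7, -4)) = -100*(-7 - (-7 + 2*(-4))) = -100*(-7 - (-7 - 8)) = -100*(-7 - 1*(-15)) = -100*(-7 + 15) = -100*8 = -800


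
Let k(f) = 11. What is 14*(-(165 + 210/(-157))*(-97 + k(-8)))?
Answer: 30936780/157 ≈ 1.9705e+5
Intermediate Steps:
14*(-(165 + 210/(-157))*(-97 + k(-8))) = 14*(-(165 + 210/(-157))*(-97 + 11)) = 14*(-(165 + 210*(-1/157))*(-86)) = 14*(-(165 - 210/157)*(-86)) = 14*(-25695*(-86)/157) = 14*(-1*(-2209770/157)) = 14*(2209770/157) = 30936780/157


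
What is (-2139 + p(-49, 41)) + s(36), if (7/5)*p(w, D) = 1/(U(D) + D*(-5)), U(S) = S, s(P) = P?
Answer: -2414249/1148 ≈ -2103.0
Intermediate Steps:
p(w, D) = -5/(28*D) (p(w, D) = 5/(7*(D + D*(-5))) = 5/(7*(D - 5*D)) = 5/(7*((-4*D))) = 5*(-1/(4*D))/7 = -5/(28*D))
(-2139 + p(-49, 41)) + s(36) = (-2139 - 5/28/41) + 36 = (-2139 - 5/28*1/41) + 36 = (-2139 - 5/1148) + 36 = -2455577/1148 + 36 = -2414249/1148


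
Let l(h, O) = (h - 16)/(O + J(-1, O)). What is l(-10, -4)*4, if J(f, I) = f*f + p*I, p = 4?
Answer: 104/19 ≈ 5.4737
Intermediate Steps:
J(f, I) = f² + 4*I (J(f, I) = f*f + 4*I = f² + 4*I)
l(h, O) = (-16 + h)/(1 + 5*O) (l(h, O) = (h - 16)/(O + ((-1)² + 4*O)) = (-16 + h)/(O + (1 + 4*O)) = (-16 + h)/(1 + 5*O))
l(-10, -4)*4 = ((-16 - 10)/(1 + 5*(-4)))*4 = (-26/(1 - 20))*4 = (-26/(-19))*4 = -1/19*(-26)*4 = (26/19)*4 = 104/19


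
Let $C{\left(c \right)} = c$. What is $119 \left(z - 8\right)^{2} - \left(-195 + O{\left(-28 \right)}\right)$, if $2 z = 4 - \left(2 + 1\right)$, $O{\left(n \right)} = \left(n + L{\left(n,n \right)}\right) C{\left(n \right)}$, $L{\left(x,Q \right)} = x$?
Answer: $\frac{21283}{4} \approx 5320.8$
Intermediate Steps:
$O{\left(n \right)} = 2 n^{2}$ ($O{\left(n \right)} = \left(n + n\right) n = 2 n n = 2 n^{2}$)
$z = \frac{1}{2}$ ($z = \frac{4 - \left(2 + 1\right)}{2} = \frac{4 - 3}{2} = \frac{1}{2} \cdot 1 = \frac{1}{2} \approx 0.5$)
$119 \left(z - 8\right)^{2} - \left(-195 + O{\left(-28 \right)}\right) = 119 \left(\frac{1}{2} - 8\right)^{2} + \left(195 - 2 \left(-28\right)^{2}\right) = 119 \left(- \frac{15}{2}\right)^{2} + \left(195 - 2 \cdot 784\right) = 119 \cdot \frac{225}{4} + \left(195 - 1568\right) = \frac{26775}{4} + \left(195 - 1568\right) = \frac{26775}{4} - 1373 = \frac{21283}{4}$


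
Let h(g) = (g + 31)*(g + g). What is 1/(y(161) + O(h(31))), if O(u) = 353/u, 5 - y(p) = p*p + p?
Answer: -3844/100239635 ≈ -3.8348e-5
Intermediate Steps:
h(g) = 2*g*(31 + g) (h(g) = (31 + g)*(2*g) = 2*g*(31 + g))
y(p) = 5 - p - p² (y(p) = 5 - (p*p + p) = 5 - (p² + p) = 5 - (p + p²) = 5 + (-p - p²) = 5 - p - p²)
1/(y(161) + O(h(31))) = 1/((5 - 1*161 - 1*161²) + 353/((2*31*(31 + 31)))) = 1/((5 - 161 - 1*25921) + 353/((2*31*62))) = 1/((5 - 161 - 25921) + 353/3844) = 1/(-26077 + 353*(1/3844)) = 1/(-26077 + 353/3844) = 1/(-100239635/3844) = -3844/100239635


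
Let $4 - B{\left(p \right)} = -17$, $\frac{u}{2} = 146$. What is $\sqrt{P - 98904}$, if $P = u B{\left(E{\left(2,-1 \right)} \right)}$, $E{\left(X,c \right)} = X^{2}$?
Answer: $6 i \sqrt{2577} \approx 304.58 i$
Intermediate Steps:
$u = 292$ ($u = 2 \cdot 146 = 292$)
$B{\left(p \right)} = 21$ ($B{\left(p \right)} = 4 - -17 = 4 + 17 = 21$)
$P = 6132$ ($P = 292 \cdot 21 = 6132$)
$\sqrt{P - 98904} = \sqrt{6132 - 98904} = \sqrt{-92772} = 6 i \sqrt{2577}$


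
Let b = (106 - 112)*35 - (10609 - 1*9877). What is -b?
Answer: 942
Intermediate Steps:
b = -942 (b = -6*35 - (10609 - 9877) = -210 - 1*732 = -210 - 732 = -942)
-b = -1*(-942) = 942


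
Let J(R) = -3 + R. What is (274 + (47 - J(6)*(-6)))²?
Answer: 114921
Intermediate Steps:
(274 + (47 - J(6)*(-6)))² = (274 + (47 - (-3 + 6)*(-6)))² = (274 + (47 - 3*(-6)))² = (274 + (47 - 1*(-18)))² = (274 + (47 + 18))² = (274 + 65)² = 339² = 114921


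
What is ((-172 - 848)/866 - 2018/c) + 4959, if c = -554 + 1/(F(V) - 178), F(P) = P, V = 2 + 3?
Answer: 205900880653/41500019 ≈ 4961.5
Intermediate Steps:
V = 5
c = -95843/173 (c = -554 + 1/(5 - 178) = -554 + 1/(-173) = -554 - 1/173 = -95843/173 ≈ -554.01)
((-172 - 848)/866 - 2018/c) + 4959 = ((-172 - 848)/866 - 2018/(-95843/173)) + 4959 = (-1020*1/866 - 2018*(-173/95843)) + 4959 = (-510/433 + 349114/95843) + 4959 = 102286432/41500019 + 4959 = 205900880653/41500019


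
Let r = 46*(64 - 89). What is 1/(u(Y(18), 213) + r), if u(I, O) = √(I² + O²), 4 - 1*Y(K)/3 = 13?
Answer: -575/638201 - 3*√5122/1276402 ≈ -0.0010692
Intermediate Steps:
Y(K) = -27 (Y(K) = 12 - 3*13 = 12 - 39 = -27)
r = -1150 (r = 46*(-25) = -1150)
1/(u(Y(18), 213) + r) = 1/(√((-27)² + 213²) - 1150) = 1/(√(729 + 45369) - 1150) = 1/(√46098 - 1150) = 1/(3*√5122 - 1150) = 1/(-1150 + 3*√5122)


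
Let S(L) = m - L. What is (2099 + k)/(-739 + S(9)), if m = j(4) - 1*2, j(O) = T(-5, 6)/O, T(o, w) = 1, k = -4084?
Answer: 7940/2999 ≈ 2.6475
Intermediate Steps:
j(O) = 1/O
m = -7/4 (m = 1/4 - 1*2 = ¼ - 2 = -7/4 ≈ -1.7500)
S(L) = -7/4 - L
(2099 + k)/(-739 + S(9)) = (2099 - 4084)/(-739 + (-7/4 - 1*9)) = -1985/(-739 + (-7/4 - 9)) = -1985/(-739 - 43/4) = -1985/(-2999/4) = -1985*(-4/2999) = 7940/2999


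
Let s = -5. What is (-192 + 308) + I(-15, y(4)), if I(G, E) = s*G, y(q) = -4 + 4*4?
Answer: 191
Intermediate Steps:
y(q) = 12 (y(q) = -4 + 16 = 12)
I(G, E) = -5*G
(-192 + 308) + I(-15, y(4)) = (-192 + 308) - 5*(-15) = 116 + 75 = 191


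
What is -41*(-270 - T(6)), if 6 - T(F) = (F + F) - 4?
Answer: 10988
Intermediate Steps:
T(F) = 10 - 2*F (T(F) = 6 - ((F + F) - 4) = 6 - (2*F - 4) = 6 - (-4 + 2*F) = 6 + (4 - 2*F) = 10 - 2*F)
-41*(-270 - T(6)) = -41*(-270 - (10 - 2*6)) = -41*(-270 - (10 - 12)) = -41*(-270 - 1*(-2)) = -41*(-270 + 2) = -41*(-268) = 10988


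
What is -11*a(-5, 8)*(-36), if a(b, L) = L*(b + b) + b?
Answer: -33660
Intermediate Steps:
a(b, L) = b + 2*L*b (a(b, L) = L*(2*b) + b = 2*L*b + b = b + 2*L*b)
-11*a(-5, 8)*(-36) = -(-55)*(1 + 2*8)*(-36) = -(-55)*(1 + 16)*(-36) = -(-55)*17*(-36) = -11*(-85)*(-36) = 935*(-36) = -33660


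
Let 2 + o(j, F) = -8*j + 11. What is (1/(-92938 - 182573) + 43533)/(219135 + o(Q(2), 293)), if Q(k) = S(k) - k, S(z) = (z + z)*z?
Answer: 5996910181/30181679028 ≈ 0.19869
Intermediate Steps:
S(z) = 2*z² (S(z) = (2*z)*z = 2*z²)
Q(k) = -k + 2*k² (Q(k) = 2*k² - k = -k + 2*k²)
o(j, F) = 9 - 8*j (o(j, F) = -2 + (-8*j + 11) = -2 + (11 - 8*j) = 9 - 8*j)
(1/(-92938 - 182573) + 43533)/(219135 + o(Q(2), 293)) = (1/(-92938 - 182573) + 43533)/(219135 + (9 - 16*(-1 + 2*2))) = (1/(-275511) + 43533)/(219135 + (9 - 16*(-1 + 4))) = (-1/275511 + 43533)/(219135 + (9 - 16*3)) = 11993820362/(275511*(219135 + (9 - 8*6))) = 11993820362/(275511*(219135 + (9 - 48))) = 11993820362/(275511*(219135 - 39)) = (11993820362/275511)/219096 = (11993820362/275511)*(1/219096) = 5996910181/30181679028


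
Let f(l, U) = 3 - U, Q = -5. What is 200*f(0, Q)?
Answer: 1600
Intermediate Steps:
200*f(0, Q) = 200*(3 - 1*(-5)) = 200*(3 + 5) = 200*8 = 1600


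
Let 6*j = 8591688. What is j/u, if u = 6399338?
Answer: 715974/3199669 ≈ 0.22376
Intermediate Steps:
j = 1431948 (j = (1/6)*8591688 = 1431948)
j/u = 1431948/6399338 = 1431948*(1/6399338) = 715974/3199669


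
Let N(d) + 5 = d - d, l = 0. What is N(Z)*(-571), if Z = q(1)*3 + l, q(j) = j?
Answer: 2855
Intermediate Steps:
Z = 3 (Z = 1*3 + 0 = 3 + 0 = 3)
N(d) = -5 (N(d) = -5 + (d - d) = -5 + 0 = -5)
N(Z)*(-571) = -5*(-571) = 2855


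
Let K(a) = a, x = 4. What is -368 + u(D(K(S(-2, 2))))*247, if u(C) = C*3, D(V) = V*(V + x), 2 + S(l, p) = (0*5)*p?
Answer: -3332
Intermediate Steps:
S(l, p) = -2 (S(l, p) = -2 + (0*5)*p = -2 + 0*p = -2 + 0 = -2)
D(V) = V*(4 + V) (D(V) = V*(V + 4) = V*(4 + V))
u(C) = 3*C
-368 + u(D(K(S(-2, 2))))*247 = -368 + (3*(-2*(4 - 2)))*247 = -368 + (3*(-2*2))*247 = -368 + (3*(-4))*247 = -368 - 12*247 = -368 - 2964 = -3332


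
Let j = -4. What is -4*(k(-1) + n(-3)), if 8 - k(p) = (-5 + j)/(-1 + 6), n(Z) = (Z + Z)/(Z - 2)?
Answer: -44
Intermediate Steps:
n(Z) = 2*Z/(-2 + Z) (n(Z) = (2*Z)/(-2 + Z) = 2*Z/(-2 + Z))
k(p) = 49/5 (k(p) = 8 - (-5 - 4)/(-1 + 6) = 8 - (-9)/5 = 8 - 1*(-9/5) = 8 + 9/5 = 49/5)
-4*(k(-1) + n(-3)) = -4*(49/5 + 2*(-3)/(-2 - 3)) = -4*(49/5 + 2*(-3)/(-5)) = -4*(49/5 + 2*(-3)*(-1/5)) = -4*(49/5 + 6/5) = -4*11 = -44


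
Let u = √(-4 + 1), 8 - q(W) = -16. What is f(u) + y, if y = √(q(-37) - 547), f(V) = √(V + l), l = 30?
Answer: √(30 + I*√3) + I*√523 ≈ 5.4795 + 23.027*I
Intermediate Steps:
q(W) = 24 (q(W) = 8 - 1*(-16) = 8 + 16 = 24)
u = I*√3 (u = √(-3) = I*√3 ≈ 1.732*I)
f(V) = √(30 + V) (f(V) = √(V + 30) = √(30 + V))
y = I*√523 (y = √(24 - 547) = √(-523) = I*√523 ≈ 22.869*I)
f(u) + y = √(30 + I*√3) + I*√523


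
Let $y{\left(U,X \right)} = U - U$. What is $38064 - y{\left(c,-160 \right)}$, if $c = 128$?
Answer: $38064$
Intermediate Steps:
$y{\left(U,X \right)} = 0$
$38064 - y{\left(c,-160 \right)} = 38064 - 0 = 38064 + 0 = 38064$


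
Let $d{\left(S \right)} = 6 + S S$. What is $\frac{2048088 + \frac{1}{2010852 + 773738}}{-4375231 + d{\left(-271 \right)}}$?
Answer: $- \frac{5703085363921}{11978704708560} \approx -0.4761$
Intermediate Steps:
$d{\left(S \right)} = 6 + S^{2}$
$\frac{2048088 + \frac{1}{2010852 + 773738}}{-4375231 + d{\left(-271 \right)}} = \frac{2048088 + \frac{1}{2010852 + 773738}}{-4375231 + \left(6 + \left(-271\right)^{2}\right)} = \frac{2048088 + \frac{1}{2784590}}{-4375231 + \left(6 + 73441\right)} = \frac{2048088 + \frac{1}{2784590}}{-4375231 + 73447} = \frac{5703085363921}{2784590 \left(-4301784\right)} = \frac{5703085363921}{2784590} \left(- \frac{1}{4301784}\right) = - \frac{5703085363921}{11978704708560}$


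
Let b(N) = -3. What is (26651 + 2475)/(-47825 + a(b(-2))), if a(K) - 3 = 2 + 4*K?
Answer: -14563/23916 ≈ -0.60892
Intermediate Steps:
a(K) = 5 + 4*K (a(K) = 3 + (2 + 4*K) = 5 + 4*K)
(26651 + 2475)/(-47825 + a(b(-2))) = (26651 + 2475)/(-47825 + (5 + 4*(-3))) = 29126/(-47825 + (5 - 12)) = 29126/(-47825 - 7) = 29126/(-47832) = 29126*(-1/47832) = -14563/23916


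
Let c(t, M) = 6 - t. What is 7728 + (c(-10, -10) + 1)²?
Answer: 8017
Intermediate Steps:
7728 + (c(-10, -10) + 1)² = 7728 + ((6 - 1*(-10)) + 1)² = 7728 + ((6 + 10) + 1)² = 7728 + (16 + 1)² = 7728 + 17² = 7728 + 289 = 8017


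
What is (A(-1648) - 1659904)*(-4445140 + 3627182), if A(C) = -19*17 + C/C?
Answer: 1357995138508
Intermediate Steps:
A(C) = -322 (A(C) = -323 + 1 = -322)
(A(-1648) - 1659904)*(-4445140 + 3627182) = (-322 - 1659904)*(-4445140 + 3627182) = -1660226*(-817958) = 1357995138508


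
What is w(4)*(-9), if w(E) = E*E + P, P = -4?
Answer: -108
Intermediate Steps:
w(E) = -4 + E² (w(E) = E*E - 4 = E² - 4 = -4 + E²)
w(4)*(-9) = (-4 + 4²)*(-9) = (-4 + 16)*(-9) = 12*(-9) = -108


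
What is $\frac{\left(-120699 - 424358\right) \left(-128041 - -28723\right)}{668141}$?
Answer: $\frac{54133971126}{668141} \approx 81022.0$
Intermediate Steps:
$\frac{\left(-120699 - 424358\right) \left(-128041 - -28723\right)}{668141} = - 545057 \left(-128041 + \left(-211676 + 240399\right)\right) \frac{1}{668141} = - 545057 \left(-128041 + 28723\right) \frac{1}{668141} = \left(-545057\right) \left(-99318\right) \frac{1}{668141} = 54133971126 \cdot \frac{1}{668141} = \frac{54133971126}{668141}$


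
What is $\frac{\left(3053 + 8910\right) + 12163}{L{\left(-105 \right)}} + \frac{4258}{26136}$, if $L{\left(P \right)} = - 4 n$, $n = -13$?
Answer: $\frac{78847319}{169884} \approx 464.12$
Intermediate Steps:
$L{\left(P \right)} = 52$ ($L{\left(P \right)} = \left(-4\right) \left(-13\right) = 52$)
$\frac{\left(3053 + 8910\right) + 12163}{L{\left(-105 \right)}} + \frac{4258}{26136} = \frac{\left(3053 + 8910\right) + 12163}{52} + \frac{4258}{26136} = \left(11963 + 12163\right) \frac{1}{52} + 4258 \cdot \frac{1}{26136} = 24126 \cdot \frac{1}{52} + \frac{2129}{13068} = \frac{12063}{26} + \frac{2129}{13068} = \frac{78847319}{169884}$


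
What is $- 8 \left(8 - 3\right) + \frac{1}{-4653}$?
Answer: $- \frac{186121}{4653} \approx -40.0$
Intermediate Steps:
$- 8 \left(8 - 3\right) + \frac{1}{-4653} = \left(-8\right) 5 - \frac{1}{4653} = -40 - \frac{1}{4653} = - \frac{186121}{4653}$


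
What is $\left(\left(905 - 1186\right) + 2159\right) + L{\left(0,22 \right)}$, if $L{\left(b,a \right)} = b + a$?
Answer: $1900$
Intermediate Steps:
$L{\left(b,a \right)} = a + b$
$\left(\left(905 - 1186\right) + 2159\right) + L{\left(0,22 \right)} = \left(\left(905 - 1186\right) + 2159\right) + \left(22 + 0\right) = \left(\left(905 - 1186\right) + 2159\right) + 22 = \left(-281 + 2159\right) + 22 = 1878 + 22 = 1900$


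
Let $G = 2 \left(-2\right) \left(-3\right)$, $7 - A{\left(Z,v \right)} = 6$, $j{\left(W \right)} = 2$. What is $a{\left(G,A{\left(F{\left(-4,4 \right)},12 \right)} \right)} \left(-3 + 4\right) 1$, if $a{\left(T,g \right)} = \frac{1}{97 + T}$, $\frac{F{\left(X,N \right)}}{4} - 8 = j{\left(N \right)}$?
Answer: $\frac{1}{109} \approx 0.0091743$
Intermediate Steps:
$F{\left(X,N \right)} = 40$ ($F{\left(X,N \right)} = 32 + 4 \cdot 2 = 32 + 8 = 40$)
$A{\left(Z,v \right)} = 1$ ($A{\left(Z,v \right)} = 7 - 6 = 1$)
$G = 12$ ($G = \left(-4\right) \left(-3\right) = 12$)
$a{\left(G,A{\left(F{\left(-4,4 \right)},12 \right)} \right)} \left(-3 + 4\right) 1 = \frac{\left(-3 + 4\right) 1}{97 + 12} = \frac{1 \cdot 1}{109} = \frac{1}{109} \cdot 1 = \frac{1}{109}$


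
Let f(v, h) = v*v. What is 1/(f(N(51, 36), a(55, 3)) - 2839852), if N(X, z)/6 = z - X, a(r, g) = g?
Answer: -1/2831752 ≈ -3.5314e-7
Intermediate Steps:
N(X, z) = -6*X + 6*z (N(X, z) = 6*(z - X) = -6*X + 6*z)
f(v, h) = v²
1/(f(N(51, 36), a(55, 3)) - 2839852) = 1/((-6*51 + 6*36)² - 2839852) = 1/((-306 + 216)² - 2839852) = 1/((-90)² - 2839852) = 1/(8100 - 2839852) = 1/(-2831752) = -1/2831752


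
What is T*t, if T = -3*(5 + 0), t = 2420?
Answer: -36300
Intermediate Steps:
T = -15 (T = -3*5 = -15)
T*t = -15*2420 = -36300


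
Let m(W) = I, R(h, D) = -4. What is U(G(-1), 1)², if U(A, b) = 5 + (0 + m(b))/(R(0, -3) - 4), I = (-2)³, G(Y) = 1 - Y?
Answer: 36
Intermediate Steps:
I = -8
m(W) = -8
U(A, b) = 6 (U(A, b) = 5 + (0 - 8)/(-4 - 4) = 5 - 8/(-8) = 5 - 8*(-⅛) = 5 + 1 = 6)
U(G(-1), 1)² = 6² = 36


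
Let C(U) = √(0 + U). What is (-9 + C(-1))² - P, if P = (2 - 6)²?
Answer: 64 - 18*I ≈ 64.0 - 18.0*I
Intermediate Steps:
C(U) = √U
P = 16 (P = (-4)² = 16)
(-9 + C(-1))² - P = (-9 + √(-1))² - 1*16 = (-9 + I)² - 16 = -16 + (-9 + I)²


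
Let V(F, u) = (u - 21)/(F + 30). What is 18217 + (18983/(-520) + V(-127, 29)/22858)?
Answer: 10480668768261/576478760 ≈ 18181.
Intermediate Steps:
V(F, u) = (-21 + u)/(30 + F)
18217 + (18983/(-520) + V(-127, 29)/22858) = 18217 + (18983/(-520) + ((-21 + 29)/(30 - 127))/22858) = 18217 + (18983*(-1/520) + (8/(-97))*(1/22858)) = 18217 + (-18983/520 - 1/97*8*(1/22858)) = 18217 + (-18983/520 - 8/97*1/22858) = 18217 + (-18983/520 - 4/1108613) = 18217 - 21044802659/576478760 = 10480668768261/576478760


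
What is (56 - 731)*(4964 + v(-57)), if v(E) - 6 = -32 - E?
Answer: -3371625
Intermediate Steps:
v(E) = -26 - E (v(E) = 6 + (-32 - E) = -26 - E)
(56 - 731)*(4964 + v(-57)) = (56 - 731)*(4964 + (-26 - 1*(-57))) = -675*(4964 + (-26 + 57)) = -675*(4964 + 31) = -675*4995 = -3371625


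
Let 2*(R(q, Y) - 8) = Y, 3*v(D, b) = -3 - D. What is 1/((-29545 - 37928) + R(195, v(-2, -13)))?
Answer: -6/404791 ≈ -1.4822e-5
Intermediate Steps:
v(D, b) = -1 - D/3 (v(D, b) = (-3 - D)/3 = -1 - D/3)
R(q, Y) = 8 + Y/2
1/((-29545 - 37928) + R(195, v(-2, -13))) = 1/((-29545 - 37928) + (8 + (-1 - ⅓*(-2))/2)) = 1/(-67473 + (8 + (-1 + ⅔)/2)) = 1/(-67473 + (8 + (½)*(-⅓))) = 1/(-67473 + (8 - ⅙)) = 1/(-67473 + 47/6) = 1/(-404791/6) = -6/404791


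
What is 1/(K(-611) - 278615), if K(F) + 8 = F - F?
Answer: -1/278623 ≈ -3.5891e-6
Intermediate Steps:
K(F) = -8 (K(F) = -8 + (F - F) = -8 + 0 = -8)
1/(K(-611) - 278615) = 1/(-8 - 278615) = 1/(-278623) = -1/278623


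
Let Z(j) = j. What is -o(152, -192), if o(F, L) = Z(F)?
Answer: -152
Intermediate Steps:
o(F, L) = F
-o(152, -192) = -1*152 = -152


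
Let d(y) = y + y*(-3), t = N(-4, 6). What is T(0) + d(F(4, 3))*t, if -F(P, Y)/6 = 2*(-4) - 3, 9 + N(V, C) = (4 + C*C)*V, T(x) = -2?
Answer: 22306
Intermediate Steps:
N(V, C) = -9 + V*(4 + C**2) (N(V, C) = -9 + (4 + C*C)*V = -9 + (4 + C**2)*V = -9 + V*(4 + C**2))
F(P, Y) = 66 (F(P, Y) = -6*(2*(-4) - 3) = -6*(-8 - 3) = -6*(-11) = 66)
t = -169 (t = -9 + 4*(-4) - 4*6**2 = -9 - 16 - 4*36 = -9 - 16 - 144 = -169)
d(y) = -2*y (d(y) = y - 3*y = -2*y)
T(0) + d(F(4, 3))*t = -2 - 2*66*(-169) = -2 - 132*(-169) = -2 + 22308 = 22306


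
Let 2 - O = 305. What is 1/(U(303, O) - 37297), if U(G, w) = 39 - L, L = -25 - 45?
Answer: -1/37188 ≈ -2.6890e-5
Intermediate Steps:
O = -303 (O = 2 - 1*305 = 2 - 305 = -303)
L = -70
U(G, w) = 109 (U(G, w) = 39 - 1*(-70) = 39 + 70 = 109)
1/(U(303, O) - 37297) = 1/(109 - 37297) = 1/(-37188) = -1/37188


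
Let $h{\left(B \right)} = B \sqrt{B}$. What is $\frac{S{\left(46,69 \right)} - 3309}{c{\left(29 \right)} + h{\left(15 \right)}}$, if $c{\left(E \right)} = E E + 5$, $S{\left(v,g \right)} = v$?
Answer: $- \frac{306722}{79149} + \frac{16315 \sqrt{15}}{237447} \approx -3.6091$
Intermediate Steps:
$c{\left(E \right)} = 5 + E^{2}$ ($c{\left(E \right)} = E^{2} + 5 = 5 + E^{2}$)
$h{\left(B \right)} = B^{\frac{3}{2}}$
$\frac{S{\left(46,69 \right)} - 3309}{c{\left(29 \right)} + h{\left(15 \right)}} = \frac{46 - 3309}{\left(5 + 29^{2}\right) + 15^{\frac{3}{2}}} = - \frac{3263}{\left(5 + 841\right) + 15 \sqrt{15}} = - \frac{3263}{846 + 15 \sqrt{15}}$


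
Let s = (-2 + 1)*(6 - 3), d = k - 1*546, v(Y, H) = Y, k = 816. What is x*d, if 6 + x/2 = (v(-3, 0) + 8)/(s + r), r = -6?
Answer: -3540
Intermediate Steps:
d = 270 (d = 816 - 1*546 = 816 - 546 = 270)
s = -3 (s = -1*3 = -3)
x = -118/9 (x = -12 + 2*((-3 + 8)/(-3 - 6)) = -12 + 2*(5/(-9)) = -12 + 2*(5*(-⅑)) = -12 + 2*(-5/9) = -12 - 10/9 = -118/9 ≈ -13.111)
x*d = -118/9*270 = -3540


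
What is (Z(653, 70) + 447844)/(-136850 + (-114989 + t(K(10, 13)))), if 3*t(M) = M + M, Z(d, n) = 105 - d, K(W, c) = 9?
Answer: -447296/251833 ≈ -1.7762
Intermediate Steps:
t(M) = 2*M/3 (t(M) = (M + M)/3 = (2*M)/3 = 2*M/3)
(Z(653, 70) + 447844)/(-136850 + (-114989 + t(K(10, 13)))) = ((105 - 1*653) + 447844)/(-136850 + (-114989 + (⅔)*9)) = ((105 - 653) + 447844)/(-136850 + (-114989 + 6)) = (-548 + 447844)/(-136850 - 114983) = 447296/(-251833) = 447296*(-1/251833) = -447296/251833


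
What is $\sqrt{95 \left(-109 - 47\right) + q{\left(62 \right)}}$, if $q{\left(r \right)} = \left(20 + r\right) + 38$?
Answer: $70 i \sqrt{3} \approx 121.24 i$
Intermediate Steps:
$q{\left(r \right)} = 58 + r$
$\sqrt{95 \left(-109 - 47\right) + q{\left(62 \right)}} = \sqrt{95 \left(-109 - 47\right) + \left(58 + 62\right)} = \sqrt{95 \left(-156\right) + 120} = \sqrt{-14820 + 120} = \sqrt{-14700} = 70 i \sqrt{3}$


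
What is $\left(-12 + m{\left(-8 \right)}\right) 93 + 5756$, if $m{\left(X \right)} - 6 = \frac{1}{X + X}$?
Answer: $\frac{83075}{16} \approx 5192.2$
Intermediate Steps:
$m{\left(X \right)} = 6 + \frac{1}{2 X}$ ($m{\left(X \right)} = 6 + \frac{1}{X + X} = 6 + \frac{1}{2 X}$)
$\left(-12 + m{\left(-8 \right)}\right) 93 + 5756 = \left(-12 + \left(6 + \frac{1}{2 \left(-8\right)}\right)\right) 93 + 5756 = \left(-12 + \left(6 + \frac{1}{2} \left(- \frac{1}{8}\right)\right)\right) 93 + 5756 = \left(-12 + \left(6 - \frac{1}{16}\right)\right) 93 + 5756 = \left(-12 + \frac{95}{16}\right) 93 + 5756 = \left(- \frac{97}{16}\right) 93 + 5756 = - \frac{9021}{16} + 5756 = \frac{83075}{16}$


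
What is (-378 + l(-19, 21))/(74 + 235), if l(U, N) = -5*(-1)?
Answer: -373/309 ≈ -1.2071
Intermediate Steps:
l(U, N) = 5
(-378 + l(-19, 21))/(74 + 235) = (-378 + 5)/(74 + 235) = -373/309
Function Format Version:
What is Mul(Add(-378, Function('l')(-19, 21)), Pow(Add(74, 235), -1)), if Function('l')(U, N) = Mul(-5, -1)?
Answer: Rational(-373, 309) ≈ -1.2071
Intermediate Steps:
Function('l')(U, N) = 5
Mul(Add(-378, Function('l')(-19, 21)), Pow(Add(74, 235), -1)) = Mul(Add(-378, 5), Pow(Add(74, 235), -1)) = Mul(-373, Pow(309, -1)) = Mul(-373, Rational(1, 309)) = Rational(-373, 309)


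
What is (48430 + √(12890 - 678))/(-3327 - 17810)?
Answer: -48430/21137 - 2*√3053/21137 ≈ -2.2965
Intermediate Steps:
(48430 + √(12890 - 678))/(-3327 - 17810) = (48430 + √12212)/(-21137) = (48430 + 2*√3053)*(-1/21137) = -48430/21137 - 2*√3053/21137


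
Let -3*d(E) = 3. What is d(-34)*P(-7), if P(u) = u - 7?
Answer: 14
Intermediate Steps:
P(u) = -7 + u
d(E) = -1 (d(E) = -1/3*3 = -1)
d(-34)*P(-7) = -(-7 - 7) = -1*(-14) = 14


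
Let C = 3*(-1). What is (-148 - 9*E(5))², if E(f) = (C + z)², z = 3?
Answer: 21904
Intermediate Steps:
C = -3
E(f) = 0 (E(f) = (-3 + 3)² = 0² = 0)
(-148 - 9*E(5))² = (-148 - 9*0)² = (-148 + 0)² = (-148)² = 21904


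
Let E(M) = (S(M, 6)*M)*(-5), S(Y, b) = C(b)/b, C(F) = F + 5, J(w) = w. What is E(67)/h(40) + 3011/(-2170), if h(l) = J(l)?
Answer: -871909/52080 ≈ -16.742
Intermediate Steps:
C(F) = 5 + F
h(l) = l
S(Y, b) = (5 + b)/b
E(M) = -55*M/6 (E(M) = (((5 + 6)/6)*M)*(-5) = (((1/6)*11)*M)*(-5) = (11*M/6)*(-5) = -55*M/6)
E(67)/h(40) + 3011/(-2170) = -55/6*67/40 + 3011/(-2170) = -3685/6*1/40 + 3011*(-1/2170) = -737/48 - 3011/2170 = -871909/52080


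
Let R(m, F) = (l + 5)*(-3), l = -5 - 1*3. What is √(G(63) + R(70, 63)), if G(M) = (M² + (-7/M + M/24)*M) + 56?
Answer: √67078/4 ≈ 64.749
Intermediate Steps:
l = -8 (l = -5 - 3 = -8)
R(m, F) = 9 (R(m, F) = (-8 + 5)*(-3) = -3*(-3) = 9)
G(M) = 56 + M² + M*(-7/M + M/24) (G(M) = (M² + (-7/M + M*(1/24))*M) + 56 = (M² + (-7/M + M/24)*M) + 56 = (M² + M*(-7/M + M/24)) + 56 = 56 + M² + M*(-7/M + M/24))
√(G(63) + R(70, 63)) = √((49 + (25/24)*63²) + 9) = √((49 + (25/24)*3969) + 9) = √((49 + 33075/8) + 9) = √(33467/8 + 9) = √(33539/8) = √67078/4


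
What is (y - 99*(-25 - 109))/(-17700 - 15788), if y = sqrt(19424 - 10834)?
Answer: -6633/16744 - sqrt(8590)/33488 ≈ -0.39891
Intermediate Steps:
y = sqrt(8590) ≈ 92.682
(y - 99*(-25 - 109))/(-17700 - 15788) = (sqrt(8590) - 99*(-25 - 109))/(-17700 - 15788) = (sqrt(8590) - 99*(-134))/(-33488) = (sqrt(8590) + 13266)*(-1/33488) = (13266 + sqrt(8590))*(-1/33488) = -6633/16744 - sqrt(8590)/33488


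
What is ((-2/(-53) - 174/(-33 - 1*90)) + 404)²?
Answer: 776245578304/4721929 ≈ 1.6439e+5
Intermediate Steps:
((-2/(-53) - 174/(-33 - 1*90)) + 404)² = ((-2*(-1/53) - 174/(-33 - 90)) + 404)² = ((2/53 - 174/(-123)) + 404)² = ((2/53 - 174*(-1/123)) + 404)² = ((2/53 + 58/41) + 404)² = (3156/2173 + 404)² = (881048/2173)² = 776245578304/4721929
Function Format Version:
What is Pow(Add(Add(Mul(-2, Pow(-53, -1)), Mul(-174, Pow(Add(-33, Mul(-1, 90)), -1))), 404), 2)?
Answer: Rational(776245578304, 4721929) ≈ 1.6439e+5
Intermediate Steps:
Pow(Add(Add(Mul(-2, Pow(-53, -1)), Mul(-174, Pow(Add(-33, Mul(-1, 90)), -1))), 404), 2) = Pow(Add(Add(Mul(-2, Rational(-1, 53)), Mul(-174, Pow(Add(-33, -90), -1))), 404), 2) = Pow(Add(Add(Rational(2, 53), Mul(-174, Pow(-123, -1))), 404), 2) = Pow(Add(Add(Rational(2, 53), Mul(-174, Rational(-1, 123))), 404), 2) = Pow(Add(Add(Rational(2, 53), Rational(58, 41)), 404), 2) = Pow(Add(Rational(3156, 2173), 404), 2) = Pow(Rational(881048, 2173), 2) = Rational(776245578304, 4721929)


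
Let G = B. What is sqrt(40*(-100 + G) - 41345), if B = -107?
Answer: 5*I*sqrt(1985) ≈ 222.77*I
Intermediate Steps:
G = -107
sqrt(40*(-100 + G) - 41345) = sqrt(40*(-100 - 107) - 41345) = sqrt(40*(-207) - 41345) = sqrt(-8280 - 41345) = sqrt(-49625) = 5*I*sqrt(1985)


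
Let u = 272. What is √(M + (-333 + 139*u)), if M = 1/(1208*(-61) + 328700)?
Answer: √609260306912853/127506 ≈ 193.58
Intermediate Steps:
M = 1/255012 (M = 1/(-73688 + 328700) = 1/255012 ≈ 3.9214e-6)
√(M + (-333 + 139*u)) = √(1/255012 + (-333 + 139*272)) = √(1/255012 + (-333 + 37808)) = √(1/255012 + 37475) = √(9556574701/255012) = √609260306912853/127506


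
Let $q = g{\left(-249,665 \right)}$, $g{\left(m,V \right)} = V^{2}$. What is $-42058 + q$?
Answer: $400167$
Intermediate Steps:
$q = 442225$ ($q = 665^{2} = 442225$)
$-42058 + q = -42058 + 442225 = 400167$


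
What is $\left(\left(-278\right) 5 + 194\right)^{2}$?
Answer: $1430416$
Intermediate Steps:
$\left(\left(-278\right) 5 + 194\right)^{2} = \left(-1390 + 194\right)^{2} = \left(-1196\right)^{2} = 1430416$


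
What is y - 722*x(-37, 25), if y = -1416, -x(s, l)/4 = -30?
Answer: -88056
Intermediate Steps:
x(s, l) = 120 (x(s, l) = -4*(-30) = 120)
y - 722*x(-37, 25) = -1416 - 722*120 = -1416 - 86640 = -88056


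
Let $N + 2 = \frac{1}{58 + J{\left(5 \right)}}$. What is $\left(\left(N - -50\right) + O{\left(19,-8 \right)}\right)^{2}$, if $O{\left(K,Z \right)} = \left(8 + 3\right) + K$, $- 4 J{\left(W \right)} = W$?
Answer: $\frac{313644100}{51529} \approx 6086.8$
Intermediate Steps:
$J{\left(W \right)} = - \frac{W}{4}$
$O{\left(K,Z \right)} = 11 + K$
$N = - \frac{450}{227}$ ($N = -2 + \frac{1}{58 - \frac{5}{4}} = -2 + \frac{1}{\frac{227}{4}} = -2 + \frac{4}{227} = - \frac{450}{227} \approx -1.9824$)
$\left(\left(N - -50\right) + O{\left(19,-8 \right)}\right)^{2} = \left(\left(- \frac{450}{227} - -50\right) + \left(11 + 19\right)\right)^{2} = \left(\left(- \frac{450}{227} + 50\right) + 30\right)^{2} = \left(\frac{10900}{227} + 30\right)^{2} = \left(\frac{17710}{227}\right)^{2} = \frac{313644100}{51529}$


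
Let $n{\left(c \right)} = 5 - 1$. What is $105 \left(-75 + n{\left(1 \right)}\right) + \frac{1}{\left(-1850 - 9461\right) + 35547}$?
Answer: $- \frac{180679379}{24236} \approx -7455.0$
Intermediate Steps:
$n{\left(c \right)} = 4$
$105 \left(-75 + n{\left(1 \right)}\right) + \frac{1}{\left(-1850 - 9461\right) + 35547} = 105 \left(-75 + 4\right) + \frac{1}{\left(-1850 - 9461\right) + 35547} = 105 \left(-71\right) + \frac{1}{\left(-1850 - 9461\right) + 35547} = -7455 + \frac{1}{-11311 + 35547} = -7455 + \frac{1}{24236} = - \frac{180679379}{24236}$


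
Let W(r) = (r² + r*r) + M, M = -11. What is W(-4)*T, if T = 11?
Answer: 231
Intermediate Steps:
W(r) = -11 + 2*r² (W(r) = (r² + r*r) - 11 = (r² + r²) - 11 = 2*r² - 11 = -11 + 2*r²)
W(-4)*T = (-11 + 2*(-4)²)*11 = (-11 + 2*16)*11 = (-11 + 32)*11 = 21*11 = 231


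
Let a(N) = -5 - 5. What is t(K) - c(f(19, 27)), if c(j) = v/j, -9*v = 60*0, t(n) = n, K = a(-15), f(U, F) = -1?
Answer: -10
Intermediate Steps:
a(N) = -10
K = -10
v = 0 (v = -20*0/3 = -⅑*0 = 0)
c(j) = 0 (c(j) = 0/j = 0)
t(K) - c(f(19, 27)) = -10 - 1*0 = -10 + 0 = -10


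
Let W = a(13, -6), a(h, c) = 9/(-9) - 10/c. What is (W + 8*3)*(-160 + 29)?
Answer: -9694/3 ≈ -3231.3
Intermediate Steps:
a(h, c) = -1 - 10/c (a(h, c) = 9*(-⅑) - 10/c = -1 - 10/c)
W = ⅔ (W = (-10 - 1*(-6))/(-6) = -(-10 + 6)/6 = -⅙*(-4) = ⅔ ≈ 0.66667)
(W + 8*3)*(-160 + 29) = (⅔ + 8*3)*(-160 + 29) = (⅔ + 24)*(-131) = (74/3)*(-131) = -9694/3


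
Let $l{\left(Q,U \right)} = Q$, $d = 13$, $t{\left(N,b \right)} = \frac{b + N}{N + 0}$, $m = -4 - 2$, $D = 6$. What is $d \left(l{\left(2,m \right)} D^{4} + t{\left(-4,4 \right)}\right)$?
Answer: $33696$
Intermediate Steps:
$m = -6$ ($m = -4 - 2 = -6$)
$t{\left(N,b \right)} = \frac{N + b}{N}$
$d \left(l{\left(2,m \right)} D^{4} + t{\left(-4,4 \right)}\right) = 13 \left(2 \cdot 6^{4} + \frac{-4 + 4}{-4}\right) = 13 \left(2 \cdot 1296 - 0\right) = 13 \left(2592 + 0\right) = 13 \cdot 2592 = 33696$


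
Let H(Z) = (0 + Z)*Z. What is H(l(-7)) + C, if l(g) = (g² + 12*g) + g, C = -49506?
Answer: -47742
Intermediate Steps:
l(g) = g² + 13*g
H(Z) = Z² (H(Z) = Z*Z = Z²)
H(l(-7)) + C = (-7*(13 - 7))² - 49506 = (-7*6)² - 49506 = (-42)² - 49506 = 1764 - 49506 = -47742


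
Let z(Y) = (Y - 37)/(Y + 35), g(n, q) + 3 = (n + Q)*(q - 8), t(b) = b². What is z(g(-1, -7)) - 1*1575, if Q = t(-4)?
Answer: -303710/193 ≈ -1573.6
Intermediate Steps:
Q = 16 (Q = (-4)² = 16)
g(n, q) = -3 + (-8 + q)*(16 + n) (g(n, q) = -3 + (n + 16)*(q - 8) = -3 + (16 + n)*(-8 + q) = -3 + (-8 + q)*(16 + n))
z(Y) = (-37 + Y)/(35 + Y)
z(g(-1, -7)) - 1*1575 = (-37 + (-131 - 8*(-1) + 16*(-7) - 1*(-7)))/(35 + (-131 - 8*(-1) + 16*(-7) - 1*(-7))) - 1*1575 = (-37 + (-131 + 8 - 112 + 7))/(35 + (-131 + 8 - 112 + 7)) - 1575 = (-37 - 228)/(35 - 228) - 1575 = -265/(-193) - 1575 = -1/193*(-265) - 1575 = 265/193 - 1575 = -303710/193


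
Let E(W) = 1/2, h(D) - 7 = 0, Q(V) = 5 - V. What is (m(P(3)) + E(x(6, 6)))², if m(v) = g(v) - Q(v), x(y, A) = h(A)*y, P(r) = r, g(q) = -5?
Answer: 169/4 ≈ 42.250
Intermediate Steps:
h(D) = 7 (h(D) = 7 + 0 = 7)
x(y, A) = 7*y
E(W) = ½
m(v) = -10 + v (m(v) = -5 - (5 - v) = -5 + (-5 + v) = -10 + v)
(m(P(3)) + E(x(6, 6)))² = ((-10 + 3) + ½)² = (-7 + ½)² = (-13/2)² = 169/4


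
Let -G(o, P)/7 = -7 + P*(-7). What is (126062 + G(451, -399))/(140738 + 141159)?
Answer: 106560/281897 ≈ 0.37801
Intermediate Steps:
G(o, P) = 49 + 49*P (G(o, P) = -7*(-7 + P*(-7)) = -7*(-7 - 7*P) = 49 + 49*P)
(126062 + G(451, -399))/(140738 + 141159) = (126062 + (49 + 49*(-399)))/(140738 + 141159) = (126062 + (49 - 19551))/281897 = (126062 - 19502)*(1/281897) = 106560*(1/281897) = 106560/281897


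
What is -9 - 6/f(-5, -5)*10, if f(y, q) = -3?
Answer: 11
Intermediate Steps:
-9 - 6/f(-5, -5)*10 = -9 - 6/(-3)*10 = -9 - 6*(-⅓)*10 = -9 + 2*10 = -9 + 20 = 11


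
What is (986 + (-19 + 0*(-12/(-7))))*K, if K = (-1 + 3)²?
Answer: 3868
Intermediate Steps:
K = 4 (K = 2² = 4)
(986 + (-19 + 0*(-12/(-7))))*K = (986 + (-19 + 0*(-12/(-7))))*4 = (986 + (-19 + 0*(-12*(-⅐))))*4 = (986 + (-19 + 0*(12/7)))*4 = (986 + (-19 + 0))*4 = (986 - 19)*4 = 967*4 = 3868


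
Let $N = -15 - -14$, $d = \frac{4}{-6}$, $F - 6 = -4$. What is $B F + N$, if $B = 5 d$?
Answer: $- \frac{23}{3} \approx -7.6667$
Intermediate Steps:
$F = 2$ ($F = 6 - 4 = 2$)
$d = - \frac{2}{3}$ ($d = 4 \left(- \frac{1}{6}\right) = - \frac{2}{3} \approx -0.66667$)
$N = -1$ ($N = -15 + 14 = -1$)
$B = - \frac{10}{3}$ ($B = 5 \left(- \frac{2}{3}\right) = - \frac{10}{3} \approx -3.3333$)
$B F + N = \left(- \frac{10}{3}\right) 2 - 1 = - \frac{20}{3} - 1 = - \frac{23}{3}$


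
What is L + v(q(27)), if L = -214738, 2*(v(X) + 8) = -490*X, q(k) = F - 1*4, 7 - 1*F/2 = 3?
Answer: -215726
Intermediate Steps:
F = 8 (F = 14 - 2*3 = 14 - 6 = 8)
q(k) = 4 (q(k) = 8 - 1*4 = 8 - 4 = 4)
v(X) = -8 - 245*X (v(X) = -8 + (-490*X)/2 = -8 - 245*X)
L + v(q(27)) = -214738 + (-8 - 245*4) = -214738 + (-8 - 980) = -214738 - 988 = -215726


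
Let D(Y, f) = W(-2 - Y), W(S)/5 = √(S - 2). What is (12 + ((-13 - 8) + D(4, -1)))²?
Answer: (9 - 10*I*√2)² ≈ -119.0 - 254.56*I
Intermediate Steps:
W(S) = 5*√(-2 + S) (W(S) = 5*√(S - 2) = 5*√(-2 + S))
D(Y, f) = 5*√(-4 - Y) (D(Y, f) = 5*√(-2 + (-2 - Y)) = 5*√(-4 - Y))
(12 + ((-13 - 8) + D(4, -1)))² = (12 + ((-13 - 8) + 5*√(-4 - 1*4)))² = (12 + (-21 + 5*√(-4 - 4)))² = (12 + (-21 + 5*√(-8)))² = (12 + (-21 + 5*(2*I*√2)))² = (12 + (-21 + 10*I*√2))² = (-9 + 10*I*√2)²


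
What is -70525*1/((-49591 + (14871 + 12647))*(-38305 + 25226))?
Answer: -70525/288692767 ≈ -0.00024429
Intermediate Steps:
-70525*1/((-49591 + (14871 + 12647))*(-38305 + 25226)) = -70525*(-1/(13079*(-49591 + 27518))) = -70525/((-13079*(-22073))) = -70525/288692767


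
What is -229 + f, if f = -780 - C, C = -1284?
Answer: 275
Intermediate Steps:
f = 504 (f = -780 - 1*(-1284) = -780 + 1284 = 504)
-229 + f = -229 + 504 = 275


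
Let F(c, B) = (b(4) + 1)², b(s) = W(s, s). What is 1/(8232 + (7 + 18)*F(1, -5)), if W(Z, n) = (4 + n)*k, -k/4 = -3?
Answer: 1/243457 ≈ 4.1075e-6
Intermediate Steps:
k = 12 (k = -4*(-3) = 12)
W(Z, n) = 48 + 12*n (W(Z, n) = (4 + n)*12 = 48 + 12*n)
b(s) = 48 + 12*s
F(c, B) = 9409 (F(c, B) = ((48 + 12*4) + 1)² = ((48 + 48) + 1)² = (96 + 1)² = 97² = 9409)
1/(8232 + (7 + 18)*F(1, -5)) = 1/(8232 + (7 + 18)*9409) = 1/(8232 + 25*9409) = 1/(8232 + 235225) = 1/243457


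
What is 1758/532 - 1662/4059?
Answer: 1041923/359898 ≈ 2.8951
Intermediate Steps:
1758/532 - 1662/4059 = 1758*(1/532) - 1662*1/4059 = 879/266 - 554/1353 = 1041923/359898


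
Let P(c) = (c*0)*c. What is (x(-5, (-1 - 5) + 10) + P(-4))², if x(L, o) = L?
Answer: 25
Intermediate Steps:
P(c) = 0 (P(c) = 0*c = 0)
(x(-5, (-1 - 5) + 10) + P(-4))² = (-5 + 0)² = (-5)² = 25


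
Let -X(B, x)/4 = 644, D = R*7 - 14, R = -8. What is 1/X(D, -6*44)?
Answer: -1/2576 ≈ -0.00038820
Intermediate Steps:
D = -70 (D = -8*7 - 14 = -56 - 14 = -70)
X(B, x) = -2576 (X(B, x) = -4*644 = -2576)
1/X(D, -6*44) = 1/(-2576) = -1/2576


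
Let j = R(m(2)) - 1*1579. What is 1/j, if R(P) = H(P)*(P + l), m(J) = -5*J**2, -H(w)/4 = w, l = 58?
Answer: 1/1461 ≈ 0.00068446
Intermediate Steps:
H(w) = -4*w
R(P) = -4*P*(58 + P) (R(P) = (-4*P)*(P + 58) = (-4*P)*(58 + P) = -4*P*(58 + P))
j = 1461 (j = -4*(-5*2**2)*(58 - 5*2**2) - 1*1579 = -4*(-5*4)*(58 - 5*4) - 1579 = -4*(-20)*(58 - 20) - 1579 = -4*(-20)*38 - 1579 = 3040 - 1579 = 1461)
1/j = 1/1461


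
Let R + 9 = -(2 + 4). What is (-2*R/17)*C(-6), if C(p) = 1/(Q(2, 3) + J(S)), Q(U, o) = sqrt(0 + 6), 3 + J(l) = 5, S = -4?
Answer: -30/17 + 15*sqrt(6)/17 ≈ 0.39661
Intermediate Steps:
J(l) = 2 (J(l) = -3 + 5 = 2)
Q(U, o) = sqrt(6)
C(p) = 1/(2 + sqrt(6)) (C(p) = 1/(sqrt(6) + 2) = 1/(2 + sqrt(6)))
R = -15 (R = -9 - (2 + 4) = -9 - 1*6 = -9 - 6 = -15)
(-2*R/17)*C(-6) = (-(-30)/17)*(-1 + sqrt(6)/2) = (-2*(-15/17))*(-1 + sqrt(6)/2) = 30*(-1 + sqrt(6)/2)/17 = -30/17 + 15*sqrt(6)/17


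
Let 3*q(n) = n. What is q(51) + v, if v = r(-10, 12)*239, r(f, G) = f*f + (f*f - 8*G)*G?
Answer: 35389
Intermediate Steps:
q(n) = n/3
r(f, G) = f**2 + G*(f**2 - 8*G) (r(f, G) = f**2 + (f**2 - 8*G)*G = f**2 + G*(f**2 - 8*G))
v = 35372 (v = ((-10)**2 - 8*12**2 + 12*(-10)**2)*239 = (100 - 8*144 + 12*100)*239 = (100 - 1152 + 1200)*239 = 148*239 = 35372)
q(51) + v = (1/3)*51 + 35372 = 17 + 35372 = 35389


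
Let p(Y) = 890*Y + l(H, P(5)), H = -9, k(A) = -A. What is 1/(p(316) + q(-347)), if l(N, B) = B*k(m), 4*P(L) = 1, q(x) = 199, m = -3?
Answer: 4/1125759 ≈ 3.5532e-6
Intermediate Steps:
P(L) = 1/4 (P(L) = (1/4)*1 = 1/4)
l(N, B) = 3*B (l(N, B) = B*(-1*(-3)) = B*3 = 3*B)
p(Y) = 3/4 + 890*Y (p(Y) = 890*Y + 3*(1/4) = 890*Y + 3/4 = 3/4 + 890*Y)
1/(p(316) + q(-347)) = 1/((3/4 + 890*316) + 199) = 1/((3/4 + 281240) + 199) = 1/(1124963/4 + 199) = 1/(1125759/4) = 4/1125759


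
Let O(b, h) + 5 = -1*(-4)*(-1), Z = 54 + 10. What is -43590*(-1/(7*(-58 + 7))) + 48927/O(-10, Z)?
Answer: -1984361/357 ≈ -5558.4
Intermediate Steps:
Z = 64
O(b, h) = -9 (O(b, h) = -5 - 1*(-4)*(-1) = -5 + 4*(-1) = -5 - 4 = -9)
-43590*(-1/(7*(-58 + 7))) + 48927/O(-10, Z) = -43590*(-1/(7*(-58 + 7))) + 48927/(-9) = -43590/((-51*(-7))) + 48927*(-⅑) = -43590/357 - 16309/3 = -43590*1/357 - 16309/3 = -14530/119 - 16309/3 = -1984361/357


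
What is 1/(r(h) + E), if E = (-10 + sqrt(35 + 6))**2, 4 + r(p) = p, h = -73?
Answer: -4/769 - 5*sqrt(41)/3076 ≈ -0.015610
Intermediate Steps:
r(p) = -4 + p
E = (-10 + sqrt(41))**2 ≈ 12.938
1/(r(h) + E) = 1/((-4 - 73) + (10 - sqrt(41))**2) = 1/(-77 + (10 - sqrt(41))**2)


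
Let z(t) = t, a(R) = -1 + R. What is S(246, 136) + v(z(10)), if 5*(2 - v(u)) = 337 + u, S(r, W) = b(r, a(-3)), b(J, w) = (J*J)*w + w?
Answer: -1210677/5 ≈ -2.4214e+5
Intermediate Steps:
b(J, w) = w + w*J² (b(J, w) = J²*w + w = w*J² + w = w + w*J²)
S(r, W) = -4 - 4*r² (S(r, W) = (-1 - 3)*(1 + r²) = -4*(1 + r²) = -4 - 4*r²)
v(u) = -327/5 - u/5 (v(u) = 2 - (337 + u)/5 = 2 + (-337/5 - u/5) = -327/5 - u/5)
S(246, 136) + v(z(10)) = (-4 - 4*246²) + (-327/5 - ⅕*10) = (-4 - 4*60516) + (-327/5 - 2) = (-4 - 242064) - 337/5 = -242068 - 337/5 = -1210677/5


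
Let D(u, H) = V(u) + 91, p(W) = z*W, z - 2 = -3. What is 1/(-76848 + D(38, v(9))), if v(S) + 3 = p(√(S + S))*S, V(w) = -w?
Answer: -1/76795 ≈ -1.3022e-5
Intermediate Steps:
z = -1 (z = 2 - 3 = -1)
p(W) = -W
v(S) = -3 - √2*S^(3/2) (v(S) = -3 + (-√(S + S))*S = -3 + (-√(2*S))*S = -3 + (-√2*√S)*S = -3 - √2*S^(3/2))
D(u, H) = 91 - u (D(u, H) = -u + 91 = 91 - u)
1/(-76848 + D(38, v(9))) = 1/(-76848 + (91 - 1*38)) = 1/(-76848 + (91 - 38)) = 1/(-76848 + 53) = 1/(-76795) = -1/76795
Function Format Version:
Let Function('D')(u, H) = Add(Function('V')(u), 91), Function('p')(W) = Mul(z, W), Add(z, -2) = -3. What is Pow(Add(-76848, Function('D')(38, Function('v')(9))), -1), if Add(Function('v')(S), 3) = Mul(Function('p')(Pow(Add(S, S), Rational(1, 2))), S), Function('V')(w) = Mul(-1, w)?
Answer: Rational(-1, 76795) ≈ -1.3022e-5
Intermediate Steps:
z = -1 (z = Add(2, -3) = -1)
Function('p')(W) = Mul(-1, W)
Function('v')(S) = Add(-3, Mul(-1, Pow(2, Rational(1, 2)), Pow(S, Rational(3, 2)))) (Function('v')(S) = Add(-3, Mul(Mul(-1, Pow(Add(S, S), Rational(1, 2))), S)) = Add(-3, Mul(Mul(-1, Pow(Mul(2, S), Rational(1, 2))), S)) = Add(-3, Mul(Mul(-1, Mul(Pow(2, Rational(1, 2)), Pow(S, Rational(1, 2)))), S)) = Add(-3, Mul(Mul(-1, Pow(2, Rational(1, 2)), Pow(S, Rational(1, 2))), S)) = Add(-3, Mul(-1, Pow(2, Rational(1, 2)), Pow(S, Rational(3, 2)))))
Function('D')(u, H) = Add(91, Mul(-1, u)) (Function('D')(u, H) = Add(Mul(-1, u), 91) = Add(91, Mul(-1, u)))
Pow(Add(-76848, Function('D')(38, Function('v')(9))), -1) = Pow(Add(-76848, Add(91, Mul(-1, 38))), -1) = Pow(Add(-76848, Add(91, -38)), -1) = Pow(Add(-76848, 53), -1) = Pow(-76795, -1) = Rational(-1, 76795)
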